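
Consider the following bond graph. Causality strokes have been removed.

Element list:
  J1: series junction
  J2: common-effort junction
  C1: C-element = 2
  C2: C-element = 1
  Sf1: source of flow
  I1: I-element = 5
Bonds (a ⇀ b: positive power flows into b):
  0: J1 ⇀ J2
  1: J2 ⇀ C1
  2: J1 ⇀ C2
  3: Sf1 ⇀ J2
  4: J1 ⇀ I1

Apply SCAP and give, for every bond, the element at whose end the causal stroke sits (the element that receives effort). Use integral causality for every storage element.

bond 3 stroke→Sf1  (Sf1 fixes flow; stroke at Sf1)
bond 1 stroke→J2  (C1 integral (e out))
bond 0 stroke→J1  (J2 effort already set via bond 1)
bond 2 stroke→J1  (C2: C, integral causality)
bond 4 stroke→I1  (J1: last free bond brings flow in)

#0 →J1
#1 →J2
#2 →J1
#3 →Sf1
#4 →I1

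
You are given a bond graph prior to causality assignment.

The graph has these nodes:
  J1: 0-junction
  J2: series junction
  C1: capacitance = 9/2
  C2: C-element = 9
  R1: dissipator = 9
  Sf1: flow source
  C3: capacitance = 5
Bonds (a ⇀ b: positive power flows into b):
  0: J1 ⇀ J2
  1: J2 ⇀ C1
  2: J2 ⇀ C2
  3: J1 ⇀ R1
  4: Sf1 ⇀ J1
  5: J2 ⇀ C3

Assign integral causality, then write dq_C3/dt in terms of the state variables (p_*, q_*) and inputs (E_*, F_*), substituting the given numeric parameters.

b4 →Sf1  (Sf1 (Sf) sets flow on bond)
b1 →J2  (prefer integral on C1)
b2 →J2  (C2 integral (e out))
b5 →J2  (C3: C, integral causality)
b0 →J1  (J2 needs exactly one f-in)
b3 →R1  (J1 effort already set via bond 0)

dq_C3/dt = F_Sf1 - 2*q_C1/81 - q_C2/81 - q_C3/45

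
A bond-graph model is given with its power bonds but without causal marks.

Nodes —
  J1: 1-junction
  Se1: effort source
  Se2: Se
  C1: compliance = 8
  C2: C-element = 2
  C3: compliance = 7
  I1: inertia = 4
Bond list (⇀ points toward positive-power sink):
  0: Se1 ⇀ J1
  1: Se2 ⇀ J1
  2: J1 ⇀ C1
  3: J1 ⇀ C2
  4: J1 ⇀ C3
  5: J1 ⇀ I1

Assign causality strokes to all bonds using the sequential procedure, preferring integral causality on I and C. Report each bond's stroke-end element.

bond 0 stroke→J1  (Se1 (Se) sets effort on bond)
bond 1 stroke→J1  (Se2 fixes effort; stroke away)
bond 2 stroke→J1  (C1 integral (e out))
bond 3 stroke→J1  (C2 integral (e out))
bond 4 stroke→J1  (C3 outputs effort q/C3)
bond 5 stroke→I1  (only one flow-in slot at J1)

β0 →J1
β1 →J1
β2 →J1
β3 →J1
β4 →J1
β5 →I1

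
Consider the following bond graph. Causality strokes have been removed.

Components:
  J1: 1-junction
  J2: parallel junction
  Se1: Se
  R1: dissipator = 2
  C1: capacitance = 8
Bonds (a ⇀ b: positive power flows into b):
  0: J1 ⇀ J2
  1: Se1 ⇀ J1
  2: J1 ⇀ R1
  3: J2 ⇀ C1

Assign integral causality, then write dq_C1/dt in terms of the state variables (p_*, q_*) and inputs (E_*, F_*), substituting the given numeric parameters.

dq_C1/dt = E_Se1/2 - q_C1/16

β1 stroke→J1  (Se1: effort source, stroke at far end)
β3 stroke→J2  (C1: C, integral causality)
β0 stroke→J1  (0-jn J2 has e-setter on 3)
β2 stroke→R1  (J1 needs exactly one f-in)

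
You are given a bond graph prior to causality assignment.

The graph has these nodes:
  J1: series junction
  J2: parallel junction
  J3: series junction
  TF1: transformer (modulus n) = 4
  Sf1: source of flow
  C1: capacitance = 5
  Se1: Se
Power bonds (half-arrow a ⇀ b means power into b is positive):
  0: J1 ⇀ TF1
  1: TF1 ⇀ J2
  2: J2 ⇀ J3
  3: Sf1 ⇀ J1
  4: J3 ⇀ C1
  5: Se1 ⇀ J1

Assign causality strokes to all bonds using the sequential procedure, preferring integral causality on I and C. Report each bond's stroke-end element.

b0 →J1
b1 →TF1
b2 →J2
b3 →Sf1
b4 →J3
b5 →J1

β3 |Sf1  (Sf1: flow source, stroke at near end)
β5 |J1  (Se1 fixes effort; stroke away)
β0 |J1  (1-jn J1 has f-setter on 3)
β1 |TF1  (through TF1, causality passes straight; one stroke at TF1)
β2 |J2  (J2 needs exactly one e-in)
β4 |J3  (common-f at J3 fixed by 2)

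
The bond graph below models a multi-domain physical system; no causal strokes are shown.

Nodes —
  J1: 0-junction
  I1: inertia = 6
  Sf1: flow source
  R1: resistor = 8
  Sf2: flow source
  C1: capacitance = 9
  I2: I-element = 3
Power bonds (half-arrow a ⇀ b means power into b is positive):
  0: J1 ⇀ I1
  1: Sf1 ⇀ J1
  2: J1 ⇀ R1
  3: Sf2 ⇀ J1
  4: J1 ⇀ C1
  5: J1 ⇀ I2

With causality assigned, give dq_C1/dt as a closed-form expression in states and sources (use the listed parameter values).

dq_C1/dt = F_Sf1 + F_Sf2 - p_I1/6 - p_I2/3 - q_C1/72

bond 1 stroke at Sf1  (source Sf1 imposes f)
bond 3 stroke at Sf2  (Sf2 fixes flow; stroke at Sf2)
bond 0 stroke at I1  (I1 integral (f out))
bond 4 stroke at J1  (prefer integral on C1)
bond 2 stroke at R1  (0-jn J1 has e-setter on 4)
bond 5 stroke at I2  (0-jn J1 has e-setter on 4)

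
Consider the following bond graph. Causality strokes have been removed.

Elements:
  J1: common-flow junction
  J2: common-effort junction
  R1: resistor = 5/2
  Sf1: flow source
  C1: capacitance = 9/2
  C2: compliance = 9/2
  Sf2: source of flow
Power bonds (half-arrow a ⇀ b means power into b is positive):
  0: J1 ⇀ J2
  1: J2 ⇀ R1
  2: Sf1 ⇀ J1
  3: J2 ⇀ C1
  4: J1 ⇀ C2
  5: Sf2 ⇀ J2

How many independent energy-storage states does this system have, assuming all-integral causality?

2  (C1, C2 all integral)

b2 →Sf1  (Sf1: flow source, stroke at near end)
b5 →Sf2  (source Sf2 imposes f)
b0 →J1  (1-jn J1 has f-setter on 2)
b4 →J1  (common-f at J1 fixed by 2)
b3 →J2  (prefer integral on C1)
b1 →R1  (J2: bond 3 brought effort, rest push out)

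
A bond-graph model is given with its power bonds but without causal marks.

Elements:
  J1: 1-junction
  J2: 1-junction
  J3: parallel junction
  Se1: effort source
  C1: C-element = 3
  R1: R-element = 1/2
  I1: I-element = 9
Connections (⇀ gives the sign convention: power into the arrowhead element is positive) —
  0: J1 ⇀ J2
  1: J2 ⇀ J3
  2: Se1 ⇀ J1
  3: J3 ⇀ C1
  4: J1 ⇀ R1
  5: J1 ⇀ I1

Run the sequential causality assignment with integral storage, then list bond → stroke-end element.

β2 |J1  (Se1: effort source, stroke at far end)
β3 |J3  (prefer integral on C1)
β1 |J2  (0-jn J3 has e-setter on 3)
β0 |J1  (only one flow-in slot at J2)
β5 |I1  (I1: I, integral causality)
β4 |J1  (J1: bond 5 brought flow, rest push out)

#0 →J1
#1 →J2
#2 →J1
#3 →J3
#4 →J1
#5 →I1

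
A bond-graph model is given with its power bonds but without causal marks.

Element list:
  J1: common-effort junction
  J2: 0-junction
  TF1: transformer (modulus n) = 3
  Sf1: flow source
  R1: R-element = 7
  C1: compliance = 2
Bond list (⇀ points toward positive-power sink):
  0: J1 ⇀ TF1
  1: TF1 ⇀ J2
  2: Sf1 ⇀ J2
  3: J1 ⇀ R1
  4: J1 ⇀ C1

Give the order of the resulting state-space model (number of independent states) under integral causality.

1  (C1 all integral)

bond 2 stroke at Sf1  (Sf1: flow source, stroke at near end)
bond 1 stroke at J2  (only one effort-in slot at J2)
bond 0 stroke at TF1  (TF1 one-in-one-out from 1)
bond 4 stroke at J1  (C1: C, integral causality)
bond 3 stroke at R1  (J1: bond 4 brought effort, rest push out)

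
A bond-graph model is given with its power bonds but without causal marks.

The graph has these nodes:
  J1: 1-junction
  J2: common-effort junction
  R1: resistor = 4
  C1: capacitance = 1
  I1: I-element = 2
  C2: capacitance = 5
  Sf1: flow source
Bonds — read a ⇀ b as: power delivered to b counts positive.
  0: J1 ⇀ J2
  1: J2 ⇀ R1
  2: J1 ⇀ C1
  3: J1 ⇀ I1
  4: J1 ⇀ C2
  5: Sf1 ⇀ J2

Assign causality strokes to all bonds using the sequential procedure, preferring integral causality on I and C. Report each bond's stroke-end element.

β0 stroke→J1
β1 stroke→J2
β2 stroke→J1
β3 stroke→I1
β4 stroke→J1
β5 stroke→Sf1

#5 stroke→Sf1  (Sf1: flow source, stroke at near end)
#2 stroke→J1  (C1: C, integral causality)
#3 stroke→I1  (prefer integral on I1)
#0 stroke→J1  (1-jn J1 has f-setter on 3)
#4 stroke→J1  (1-jn J1 has f-setter on 3)
#1 stroke→J2  (closing 0-jn rule on J2)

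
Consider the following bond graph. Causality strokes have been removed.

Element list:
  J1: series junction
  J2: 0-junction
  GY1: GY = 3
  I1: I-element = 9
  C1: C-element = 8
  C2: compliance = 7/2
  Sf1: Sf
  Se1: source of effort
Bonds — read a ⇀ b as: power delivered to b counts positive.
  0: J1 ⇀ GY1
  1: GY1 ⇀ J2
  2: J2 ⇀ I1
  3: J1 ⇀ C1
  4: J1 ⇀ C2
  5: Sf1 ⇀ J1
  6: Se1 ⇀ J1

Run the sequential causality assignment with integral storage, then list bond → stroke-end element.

β0 stroke→J1
β1 stroke→J2
β2 stroke→I1
β3 stroke→J1
β4 stroke→J1
β5 stroke→Sf1
β6 stroke→J1

β5 stroke at Sf1  (source Sf1 imposes f)
β6 stroke at J1  (source Se1 imposes e)
β0 stroke at J1  (J1: bond 5 brought flow, rest push out)
β3 stroke at J1  (common-f at J1 fixed by 5)
β4 stroke at J1  (J1 flow already set via bond 5)
β1 stroke at J2  (GY1: gyrator matches bond 0)
β2 stroke at I1  (common-e at J2 fixed by 1)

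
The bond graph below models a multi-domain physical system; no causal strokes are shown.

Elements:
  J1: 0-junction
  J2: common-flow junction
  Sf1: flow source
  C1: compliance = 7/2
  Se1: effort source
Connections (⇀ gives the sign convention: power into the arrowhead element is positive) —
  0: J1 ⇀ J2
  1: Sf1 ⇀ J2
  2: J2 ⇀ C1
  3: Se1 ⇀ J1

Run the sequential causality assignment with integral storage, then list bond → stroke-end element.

#1 →Sf1  (source Sf1 imposes f)
#3 →J1  (Se1 fixes effort; stroke away)
#0 →J2  (J1: bond 3 brought effort, rest push out)
#2 →J2  (1-jn J2 has f-setter on 1)

b0 stroke→J2
b1 stroke→Sf1
b2 stroke→J2
b3 stroke→J1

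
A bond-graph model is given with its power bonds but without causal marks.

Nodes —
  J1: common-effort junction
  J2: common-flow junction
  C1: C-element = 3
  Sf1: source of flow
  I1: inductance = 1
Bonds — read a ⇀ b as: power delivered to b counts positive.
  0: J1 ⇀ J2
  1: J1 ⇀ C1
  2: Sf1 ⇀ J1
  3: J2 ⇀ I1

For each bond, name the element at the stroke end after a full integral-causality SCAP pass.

bond 2 →Sf1  (source Sf1 imposes f)
bond 1 →J1  (prefer integral on C1)
bond 0 →J2  (J1 effort already set via bond 1)
bond 3 →I1  (closing 1-jn rule on J2)

bond 0 stroke at J2
bond 1 stroke at J1
bond 2 stroke at Sf1
bond 3 stroke at I1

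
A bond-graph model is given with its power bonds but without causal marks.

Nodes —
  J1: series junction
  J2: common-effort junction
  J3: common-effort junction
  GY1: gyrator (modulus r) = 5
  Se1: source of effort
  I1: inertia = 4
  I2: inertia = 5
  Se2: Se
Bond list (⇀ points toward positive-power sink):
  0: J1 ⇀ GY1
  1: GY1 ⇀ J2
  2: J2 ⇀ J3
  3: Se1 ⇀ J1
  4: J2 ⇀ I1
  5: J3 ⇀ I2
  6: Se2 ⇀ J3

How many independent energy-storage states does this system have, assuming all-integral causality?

2  (I1, I2 all integral)

#3 stroke→J1  (source Se1 imposes e)
#6 stroke→J3  (source Se2 imposes e)
#0 stroke→GY1  (closing 1-jn rule on J1)
#2 stroke→J2  (J3: bond 6 brought effort, rest push out)
#5 stroke→I2  (0-jn J3 has e-setter on 6)
#1 stroke→GY1  (GY1: gyrator matches bond 0)
#4 stroke→I1  (J2: bond 2 brought effort, rest push out)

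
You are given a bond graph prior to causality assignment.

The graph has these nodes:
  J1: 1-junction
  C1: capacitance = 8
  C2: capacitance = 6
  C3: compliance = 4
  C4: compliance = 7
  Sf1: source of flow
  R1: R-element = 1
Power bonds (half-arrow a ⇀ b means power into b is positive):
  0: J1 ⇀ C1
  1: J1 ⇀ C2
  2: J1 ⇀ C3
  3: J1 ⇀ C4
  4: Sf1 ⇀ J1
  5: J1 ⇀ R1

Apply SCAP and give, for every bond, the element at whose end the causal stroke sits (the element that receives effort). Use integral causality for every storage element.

bond 4 |Sf1  (Sf1 (Sf) sets flow on bond)
bond 0 |J1  (J1: bond 4 brought flow, rest push out)
bond 1 |J1  (1-jn J1 has f-setter on 4)
bond 2 |J1  (J1: bond 4 brought flow, rest push out)
bond 3 |J1  (common-f at J1 fixed by 4)
bond 5 |J1  (1-jn J1 has f-setter on 4)

bond 0 |J1
bond 1 |J1
bond 2 |J1
bond 3 |J1
bond 4 |Sf1
bond 5 |J1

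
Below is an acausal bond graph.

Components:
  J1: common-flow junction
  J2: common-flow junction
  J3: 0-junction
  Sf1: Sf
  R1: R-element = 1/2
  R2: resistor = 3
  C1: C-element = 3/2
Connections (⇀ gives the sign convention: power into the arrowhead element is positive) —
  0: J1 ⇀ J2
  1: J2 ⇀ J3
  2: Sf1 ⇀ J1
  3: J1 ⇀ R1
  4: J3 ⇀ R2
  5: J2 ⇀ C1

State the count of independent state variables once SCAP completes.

β2 |Sf1  (Sf1: flow source, stroke at near end)
β0 |J1  (J1: bond 2 brought flow, rest push out)
β3 |J1  (J1 flow already set via bond 2)
β1 |J2  (1-jn J2 has f-setter on 0)
β5 |J2  (J2 flow already set via bond 0)
β4 |J3  (closing 0-jn rule on J3)

1  (C1 all integral)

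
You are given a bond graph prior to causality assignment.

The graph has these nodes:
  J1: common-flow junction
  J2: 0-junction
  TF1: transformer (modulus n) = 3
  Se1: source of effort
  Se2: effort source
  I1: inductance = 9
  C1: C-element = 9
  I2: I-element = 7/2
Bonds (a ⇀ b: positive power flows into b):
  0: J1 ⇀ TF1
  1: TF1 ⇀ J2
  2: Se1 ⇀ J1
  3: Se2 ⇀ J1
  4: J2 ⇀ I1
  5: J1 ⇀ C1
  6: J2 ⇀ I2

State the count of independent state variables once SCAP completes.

3  (C1, I1, I2 all integral)

bond 2 →J1  (Se1: effort source, stroke at far end)
bond 3 →J1  (Se2 fixes effort; stroke away)
bond 4 →I1  (I1 outputs flow p/I1)
bond 5 →J1  (C1: C, integral causality)
bond 0 →TF1  (J1: last free bond brings flow in)
bond 1 →J2  (TF TF1: opposite of bond 0)
bond 6 →I2  (common-e at J2 fixed by 1)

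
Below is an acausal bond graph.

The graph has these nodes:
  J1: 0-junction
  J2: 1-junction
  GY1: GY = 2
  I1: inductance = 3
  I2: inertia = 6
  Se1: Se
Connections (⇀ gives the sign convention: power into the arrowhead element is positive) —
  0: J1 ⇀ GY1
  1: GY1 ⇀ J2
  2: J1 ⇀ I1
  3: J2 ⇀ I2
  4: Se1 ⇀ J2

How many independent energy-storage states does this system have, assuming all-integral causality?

2  (I1, I2 all integral)

#4 →J2  (Se1 (Se) sets effort on bond)
#2 →I1  (I1: I, integral causality)
#0 →J1  (J1 needs exactly one e-in)
#1 →J2  (GY1: gyrator matches bond 0)
#3 →I2  (J2: last free bond brings flow in)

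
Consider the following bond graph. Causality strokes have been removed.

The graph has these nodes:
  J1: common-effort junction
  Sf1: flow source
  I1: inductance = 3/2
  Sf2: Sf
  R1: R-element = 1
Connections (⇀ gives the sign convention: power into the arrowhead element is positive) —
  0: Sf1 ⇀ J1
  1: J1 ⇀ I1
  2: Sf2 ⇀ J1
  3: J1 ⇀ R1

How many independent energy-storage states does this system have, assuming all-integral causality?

b0 →Sf1  (Sf1 (Sf) sets flow on bond)
b2 →Sf2  (source Sf2 imposes f)
b1 →I1  (I1 outputs flow p/I1)
b3 →J1  (only one effort-in slot at J1)

1  (I1 all integral)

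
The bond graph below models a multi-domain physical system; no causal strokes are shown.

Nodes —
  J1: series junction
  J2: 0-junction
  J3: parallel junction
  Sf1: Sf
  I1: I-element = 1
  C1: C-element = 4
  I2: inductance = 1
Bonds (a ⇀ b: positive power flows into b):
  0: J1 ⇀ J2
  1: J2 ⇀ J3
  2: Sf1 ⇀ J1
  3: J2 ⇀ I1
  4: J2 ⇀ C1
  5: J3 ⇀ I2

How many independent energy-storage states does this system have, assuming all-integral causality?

#2 stroke→Sf1  (Sf1: flow source, stroke at near end)
#0 stroke→J1  (common-f at J1 fixed by 2)
#3 stroke→I1  (I1 integral (f out))
#4 stroke→J2  (C1 outputs effort q/C1)
#1 stroke→J3  (0-jn J2 has e-setter on 4)
#5 stroke→I2  (J3 effort already set via bond 1)

3  (C1, I1, I2 all integral)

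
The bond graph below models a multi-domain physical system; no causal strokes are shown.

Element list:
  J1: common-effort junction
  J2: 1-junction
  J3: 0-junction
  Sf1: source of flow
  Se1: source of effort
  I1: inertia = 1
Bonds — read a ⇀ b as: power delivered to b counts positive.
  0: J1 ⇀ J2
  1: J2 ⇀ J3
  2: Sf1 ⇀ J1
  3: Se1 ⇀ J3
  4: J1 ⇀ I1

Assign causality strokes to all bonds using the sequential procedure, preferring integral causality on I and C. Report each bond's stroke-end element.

bond 2 stroke→Sf1  (Sf1 fixes flow; stroke at Sf1)
bond 3 stroke→J3  (Se1: effort source, stroke at far end)
bond 1 stroke→J2  (common-e at J3 fixed by 3)
bond 0 stroke→J1  (J2 needs exactly one f-in)
bond 4 stroke→I1  (0-jn J1 has e-setter on 0)

β0 stroke at J1
β1 stroke at J2
β2 stroke at Sf1
β3 stroke at J3
β4 stroke at I1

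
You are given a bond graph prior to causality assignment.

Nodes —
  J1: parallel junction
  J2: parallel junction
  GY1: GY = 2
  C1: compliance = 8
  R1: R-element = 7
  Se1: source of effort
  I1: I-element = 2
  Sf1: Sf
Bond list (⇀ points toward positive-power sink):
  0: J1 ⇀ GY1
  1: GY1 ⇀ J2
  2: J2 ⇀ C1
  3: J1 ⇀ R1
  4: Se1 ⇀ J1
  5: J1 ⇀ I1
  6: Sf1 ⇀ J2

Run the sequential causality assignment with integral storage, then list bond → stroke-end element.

β0 →GY1
β1 →GY1
β2 →J2
β3 →R1
β4 →J1
β5 →I1
β6 →Sf1

β4 |J1  (source Se1 imposes e)
β6 |Sf1  (Sf1 (Sf) sets flow on bond)
β0 |GY1  (J1: bond 4 brought effort, rest push out)
β3 |R1  (common-e at J1 fixed by 4)
β5 |I1  (common-e at J1 fixed by 4)
β1 |GY1  (GY1 both-in/both-out from 0)
β2 |J2  (J2: last free bond brings effort in)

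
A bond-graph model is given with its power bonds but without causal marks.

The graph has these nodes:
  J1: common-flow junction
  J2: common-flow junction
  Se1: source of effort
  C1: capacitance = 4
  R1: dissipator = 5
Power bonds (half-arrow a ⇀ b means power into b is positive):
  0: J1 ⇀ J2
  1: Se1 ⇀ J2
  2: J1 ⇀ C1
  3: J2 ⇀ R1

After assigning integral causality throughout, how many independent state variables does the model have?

1  (C1 all integral)

#1 stroke at J2  (source Se1 imposes e)
#2 stroke at J1  (prefer integral on C1)
#0 stroke at J2  (closing 1-jn rule on J1)
#3 stroke at R1  (J2: last free bond brings flow in)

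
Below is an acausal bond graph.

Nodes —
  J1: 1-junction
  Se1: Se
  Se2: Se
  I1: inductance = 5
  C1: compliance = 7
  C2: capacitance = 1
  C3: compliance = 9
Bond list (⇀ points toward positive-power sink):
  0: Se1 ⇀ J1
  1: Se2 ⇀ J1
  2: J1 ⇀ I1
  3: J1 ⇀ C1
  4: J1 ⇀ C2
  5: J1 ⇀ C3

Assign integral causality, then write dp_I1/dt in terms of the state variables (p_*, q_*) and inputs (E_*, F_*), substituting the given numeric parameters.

dp_I1/dt = E_Se1 + E_Se2 - q_C1/7 - q_C2 - q_C3/9

bond 0 stroke→J1  (Se1 fixes effort; stroke away)
bond 1 stroke→J1  (Se2 fixes effort; stroke away)
bond 2 stroke→I1  (prefer integral on I1)
bond 3 stroke→J1  (common-f at J1 fixed by 2)
bond 4 stroke→J1  (common-f at J1 fixed by 2)
bond 5 stroke→J1  (common-f at J1 fixed by 2)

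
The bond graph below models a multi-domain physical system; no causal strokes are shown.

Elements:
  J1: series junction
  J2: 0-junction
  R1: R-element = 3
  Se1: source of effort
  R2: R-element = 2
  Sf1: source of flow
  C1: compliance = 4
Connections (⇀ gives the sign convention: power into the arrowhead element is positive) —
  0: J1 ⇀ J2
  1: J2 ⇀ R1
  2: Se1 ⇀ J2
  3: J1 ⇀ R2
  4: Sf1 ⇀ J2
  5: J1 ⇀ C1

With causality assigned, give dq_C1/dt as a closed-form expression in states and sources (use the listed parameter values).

dq_C1/dt = -E_Se1/2 - q_C1/8

b2 →J2  (Se1: effort source, stroke at far end)
b4 →Sf1  (source Sf1 imposes f)
b0 →J1  (common-e at J2 fixed by 2)
b1 →R1  (common-e at J2 fixed by 2)
b5 →J1  (prefer integral on C1)
b3 →R2  (J1 needs exactly one f-in)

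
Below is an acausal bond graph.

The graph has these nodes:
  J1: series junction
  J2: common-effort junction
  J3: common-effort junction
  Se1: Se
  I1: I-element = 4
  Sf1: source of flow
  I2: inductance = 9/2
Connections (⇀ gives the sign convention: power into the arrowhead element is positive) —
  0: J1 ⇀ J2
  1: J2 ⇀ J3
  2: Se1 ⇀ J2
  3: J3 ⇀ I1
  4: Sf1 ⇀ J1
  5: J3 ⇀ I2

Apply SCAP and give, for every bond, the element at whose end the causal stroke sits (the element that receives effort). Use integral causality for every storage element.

β0 |J1
β1 |J3
β2 |J2
β3 |I1
β4 |Sf1
β5 |I2

#2 |J2  (Se1 fixes effort; stroke away)
#4 |Sf1  (source Sf1 imposes f)
#0 |J1  (common-f at J1 fixed by 4)
#1 |J3  (common-e at J2 fixed by 2)
#3 |I1  (common-e at J3 fixed by 1)
#5 |I2  (0-jn J3 has e-setter on 1)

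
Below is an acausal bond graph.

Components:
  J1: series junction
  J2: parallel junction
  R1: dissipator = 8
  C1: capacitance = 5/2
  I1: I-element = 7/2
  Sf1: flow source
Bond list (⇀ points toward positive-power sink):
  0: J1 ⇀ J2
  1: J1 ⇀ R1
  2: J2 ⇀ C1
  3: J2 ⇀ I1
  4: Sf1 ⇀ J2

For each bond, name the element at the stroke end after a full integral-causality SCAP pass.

b0 stroke→J1
b1 stroke→R1
b2 stroke→J2
b3 stroke→I1
b4 stroke→Sf1

β4 stroke at Sf1  (Sf1 (Sf) sets flow on bond)
β2 stroke at J2  (prefer integral on C1)
β0 stroke at J1  (common-e at J2 fixed by 2)
β3 stroke at I1  (common-e at J2 fixed by 2)
β1 stroke at R1  (only one flow-in slot at J1)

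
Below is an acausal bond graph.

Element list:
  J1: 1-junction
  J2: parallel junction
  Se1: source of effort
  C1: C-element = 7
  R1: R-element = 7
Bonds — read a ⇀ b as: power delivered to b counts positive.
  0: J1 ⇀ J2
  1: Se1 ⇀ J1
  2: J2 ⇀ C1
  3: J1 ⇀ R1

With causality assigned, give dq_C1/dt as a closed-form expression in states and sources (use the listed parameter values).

dq_C1/dt = E_Se1/7 - q_C1/49

b1 stroke→J1  (Se1 (Se) sets effort on bond)
b2 stroke→J2  (C1: C, integral causality)
b0 stroke→J1  (J2: bond 2 brought effort, rest push out)
b3 stroke→R1  (J1: last free bond brings flow in)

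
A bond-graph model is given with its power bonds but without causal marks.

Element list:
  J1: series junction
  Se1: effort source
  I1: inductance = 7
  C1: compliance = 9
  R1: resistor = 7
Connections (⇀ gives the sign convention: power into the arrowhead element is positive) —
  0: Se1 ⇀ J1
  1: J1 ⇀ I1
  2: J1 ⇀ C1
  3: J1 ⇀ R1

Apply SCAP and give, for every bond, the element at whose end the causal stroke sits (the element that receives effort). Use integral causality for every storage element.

b0 |J1
b1 |I1
b2 |J1
b3 |J1

b0 stroke→J1  (source Se1 imposes e)
b1 stroke→I1  (prefer integral on I1)
b2 stroke→J1  (common-f at J1 fixed by 1)
b3 stroke→J1  (1-jn J1 has f-setter on 1)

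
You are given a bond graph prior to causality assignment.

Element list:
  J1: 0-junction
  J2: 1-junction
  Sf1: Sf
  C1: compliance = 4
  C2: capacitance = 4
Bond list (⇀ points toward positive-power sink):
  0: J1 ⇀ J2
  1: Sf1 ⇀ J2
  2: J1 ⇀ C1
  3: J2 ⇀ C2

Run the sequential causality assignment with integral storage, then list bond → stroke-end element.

β1 stroke→Sf1  (Sf1 (Sf) sets flow on bond)
β0 stroke→J2  (1-jn J2 has f-setter on 1)
β3 stroke→J2  (common-f at J2 fixed by 1)
β2 stroke→J1  (closing 0-jn rule on J1)

bond 0 →J2
bond 1 →Sf1
bond 2 →J1
bond 3 →J2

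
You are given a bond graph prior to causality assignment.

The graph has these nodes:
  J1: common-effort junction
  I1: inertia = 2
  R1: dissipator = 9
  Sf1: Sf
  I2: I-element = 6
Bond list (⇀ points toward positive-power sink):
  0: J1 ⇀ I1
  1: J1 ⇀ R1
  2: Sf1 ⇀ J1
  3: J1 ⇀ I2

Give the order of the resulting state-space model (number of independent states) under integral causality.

2  (I1, I2 all integral)

b2 stroke at Sf1  (Sf1 fixes flow; stroke at Sf1)
b0 stroke at I1  (prefer integral on I1)
b3 stroke at I2  (I2: I, integral causality)
b1 stroke at J1  (only one effort-in slot at J1)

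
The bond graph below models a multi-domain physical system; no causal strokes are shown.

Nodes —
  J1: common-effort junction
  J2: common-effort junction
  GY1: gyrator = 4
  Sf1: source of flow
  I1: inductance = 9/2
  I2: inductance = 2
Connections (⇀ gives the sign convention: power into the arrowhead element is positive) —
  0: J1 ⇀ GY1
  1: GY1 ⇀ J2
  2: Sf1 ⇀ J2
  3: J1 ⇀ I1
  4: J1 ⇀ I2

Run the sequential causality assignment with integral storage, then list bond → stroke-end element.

β2 |Sf1  (Sf1 fixes flow; stroke at Sf1)
β1 |J2  (J2 needs exactly one e-in)
β0 |J1  (through GY1, causality inverts; strokes same side of GY1)
β3 |I1  (J1: bond 0 brought effort, rest push out)
β4 |I2  (J1 effort already set via bond 0)

#0 →J1
#1 →J2
#2 →Sf1
#3 →I1
#4 →I2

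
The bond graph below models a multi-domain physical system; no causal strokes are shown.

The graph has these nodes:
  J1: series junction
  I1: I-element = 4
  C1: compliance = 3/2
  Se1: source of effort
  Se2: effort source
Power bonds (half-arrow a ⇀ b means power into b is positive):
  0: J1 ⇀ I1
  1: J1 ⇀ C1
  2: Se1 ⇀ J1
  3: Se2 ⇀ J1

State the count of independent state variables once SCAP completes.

2  (C1, I1 all integral)

bond 2 stroke→J1  (Se1 fixes effort; stroke away)
bond 3 stroke→J1  (source Se2 imposes e)
bond 0 stroke→I1  (I1 outputs flow p/I1)
bond 1 stroke→J1  (1-jn J1 has f-setter on 0)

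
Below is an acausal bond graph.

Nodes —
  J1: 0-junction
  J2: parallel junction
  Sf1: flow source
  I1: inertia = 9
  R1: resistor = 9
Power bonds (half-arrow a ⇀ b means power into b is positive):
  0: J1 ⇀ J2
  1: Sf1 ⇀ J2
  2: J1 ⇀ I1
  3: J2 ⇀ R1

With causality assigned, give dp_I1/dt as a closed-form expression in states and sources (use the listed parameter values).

dp_I1/dt = 9*F_Sf1 - p_I1

#1 →Sf1  (Sf1 fixes flow; stroke at Sf1)
#2 →I1  (prefer integral on I1)
#0 →J1  (closing 0-jn rule on J1)
#3 →J2  (closing 0-jn rule on J2)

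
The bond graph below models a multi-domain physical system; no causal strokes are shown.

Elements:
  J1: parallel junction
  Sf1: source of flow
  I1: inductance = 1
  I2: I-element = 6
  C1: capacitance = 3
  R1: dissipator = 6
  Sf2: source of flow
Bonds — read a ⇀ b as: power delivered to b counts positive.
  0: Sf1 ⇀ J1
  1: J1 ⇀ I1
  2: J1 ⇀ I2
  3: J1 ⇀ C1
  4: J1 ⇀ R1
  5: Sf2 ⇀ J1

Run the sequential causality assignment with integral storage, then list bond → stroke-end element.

β0 stroke at Sf1  (Sf1 fixes flow; stroke at Sf1)
β5 stroke at Sf2  (source Sf2 imposes f)
β1 stroke at I1  (I1 outputs flow p/I1)
β2 stroke at I2  (prefer integral on I2)
β3 stroke at J1  (prefer integral on C1)
β4 stroke at R1  (J1 effort already set via bond 3)

bond 0 →Sf1
bond 1 →I1
bond 2 →I2
bond 3 →J1
bond 4 →R1
bond 5 →Sf2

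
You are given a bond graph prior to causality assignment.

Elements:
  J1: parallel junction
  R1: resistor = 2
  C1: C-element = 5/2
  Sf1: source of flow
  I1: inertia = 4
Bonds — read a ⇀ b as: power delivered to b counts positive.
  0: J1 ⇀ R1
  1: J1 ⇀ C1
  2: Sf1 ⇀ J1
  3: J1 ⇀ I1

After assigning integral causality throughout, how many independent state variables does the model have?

2  (C1, I1 all integral)

b2 →Sf1  (Sf1 (Sf) sets flow on bond)
b1 →J1  (C1 integral (e out))
b0 →R1  (common-e at J1 fixed by 1)
b3 →I1  (0-jn J1 has e-setter on 1)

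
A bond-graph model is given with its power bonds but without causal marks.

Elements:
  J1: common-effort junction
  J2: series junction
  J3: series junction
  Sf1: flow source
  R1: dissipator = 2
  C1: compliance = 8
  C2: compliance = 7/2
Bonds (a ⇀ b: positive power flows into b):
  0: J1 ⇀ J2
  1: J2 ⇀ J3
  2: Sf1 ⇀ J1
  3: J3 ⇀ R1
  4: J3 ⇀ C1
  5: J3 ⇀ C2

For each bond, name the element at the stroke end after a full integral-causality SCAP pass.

bond 2 stroke at Sf1  (Sf1 (Sf) sets flow on bond)
bond 0 stroke at J1  (J1: last free bond brings effort in)
bond 1 stroke at J2  (J2: bond 0 brought flow, rest push out)
bond 3 stroke at J3  (common-f at J3 fixed by 1)
bond 4 stroke at J3  (J3: bond 1 brought flow, rest push out)
bond 5 stroke at J3  (common-f at J3 fixed by 1)

β0 |J1
β1 |J2
β2 |Sf1
β3 |J3
β4 |J3
β5 |J3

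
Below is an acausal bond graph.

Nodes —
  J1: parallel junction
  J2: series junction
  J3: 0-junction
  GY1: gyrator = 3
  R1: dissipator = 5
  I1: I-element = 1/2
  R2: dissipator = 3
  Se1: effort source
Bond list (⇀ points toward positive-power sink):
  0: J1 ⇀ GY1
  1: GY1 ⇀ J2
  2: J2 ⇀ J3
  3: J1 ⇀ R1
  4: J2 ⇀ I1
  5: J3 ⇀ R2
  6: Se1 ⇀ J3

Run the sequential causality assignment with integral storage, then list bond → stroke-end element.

β6 |J3  (Se1 fixes effort; stroke away)
β2 |J2  (J3: bond 6 brought effort, rest push out)
β5 |R2  (common-e at J3 fixed by 6)
β4 |I1  (I1 integral (f out))
β1 |J2  (1-jn J2 has f-setter on 4)
β0 |J1  (GY GY1: same side as bond 1)
β3 |R1  (J1 effort already set via bond 0)

b0 |J1
b1 |J2
b2 |J2
b3 |R1
b4 |I1
b5 |R2
b6 |J3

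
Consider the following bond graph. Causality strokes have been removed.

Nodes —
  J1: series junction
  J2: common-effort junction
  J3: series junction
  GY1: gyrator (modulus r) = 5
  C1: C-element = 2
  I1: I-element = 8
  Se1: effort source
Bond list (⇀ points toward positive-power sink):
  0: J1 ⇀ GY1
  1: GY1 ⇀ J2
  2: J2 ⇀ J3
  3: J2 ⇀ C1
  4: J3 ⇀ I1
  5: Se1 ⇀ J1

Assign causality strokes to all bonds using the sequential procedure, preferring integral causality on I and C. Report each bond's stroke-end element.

β0 stroke at GY1
β1 stroke at GY1
β2 stroke at J3
β3 stroke at J2
β4 stroke at I1
β5 stroke at J1

b5 stroke→J1  (Se1: effort source, stroke at far end)
b0 stroke→GY1  (J1: last free bond brings flow in)
b1 stroke→GY1  (GY1 both-in/both-out from 0)
b3 stroke→J2  (prefer integral on C1)
b2 stroke→J3  (J2: bond 3 brought effort, rest push out)
b4 stroke→I1  (J3 needs exactly one f-in)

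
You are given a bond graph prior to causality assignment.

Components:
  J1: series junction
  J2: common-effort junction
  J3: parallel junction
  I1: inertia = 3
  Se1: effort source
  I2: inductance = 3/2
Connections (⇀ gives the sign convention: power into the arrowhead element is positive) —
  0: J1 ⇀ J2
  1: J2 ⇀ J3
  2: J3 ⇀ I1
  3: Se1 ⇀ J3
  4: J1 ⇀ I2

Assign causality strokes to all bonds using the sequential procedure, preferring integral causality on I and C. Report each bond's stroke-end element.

#0 stroke→J1
#1 stroke→J2
#2 stroke→I1
#3 stroke→J3
#4 stroke→I2

bond 3 stroke at J3  (Se1 fixes effort; stroke away)
bond 1 stroke at J2  (J3: bond 3 brought effort, rest push out)
bond 2 stroke at I1  (J3 effort already set via bond 3)
bond 0 stroke at J1  (0-jn J2 has e-setter on 1)
bond 4 stroke at I2  (J1: last free bond brings flow in)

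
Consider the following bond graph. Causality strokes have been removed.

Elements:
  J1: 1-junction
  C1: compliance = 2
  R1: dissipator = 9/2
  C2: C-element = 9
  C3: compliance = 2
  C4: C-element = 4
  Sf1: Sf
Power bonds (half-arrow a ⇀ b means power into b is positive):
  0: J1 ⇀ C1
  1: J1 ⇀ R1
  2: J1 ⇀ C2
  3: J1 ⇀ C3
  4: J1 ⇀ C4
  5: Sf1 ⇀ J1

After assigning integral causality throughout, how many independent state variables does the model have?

b5 |Sf1  (Sf1: flow source, stroke at near end)
b0 |J1  (J1 flow already set via bond 5)
b1 |J1  (1-jn J1 has f-setter on 5)
b2 |J1  (J1 flow already set via bond 5)
b3 |J1  (common-f at J1 fixed by 5)
b4 |J1  (1-jn J1 has f-setter on 5)

4  (C1, C2, C3, C4 all integral)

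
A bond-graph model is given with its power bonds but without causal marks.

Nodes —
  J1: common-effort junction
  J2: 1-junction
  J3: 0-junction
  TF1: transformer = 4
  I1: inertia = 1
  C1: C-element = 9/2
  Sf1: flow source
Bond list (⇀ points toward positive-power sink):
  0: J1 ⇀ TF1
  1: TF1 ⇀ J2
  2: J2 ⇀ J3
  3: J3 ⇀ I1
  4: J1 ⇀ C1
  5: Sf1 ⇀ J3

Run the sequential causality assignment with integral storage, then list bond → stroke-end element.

bond 5 stroke→Sf1  (Sf1 (Sf) sets flow on bond)
bond 3 stroke→I1  (prefer integral on I1)
bond 2 stroke→J3  (J3 needs exactly one e-in)
bond 1 stroke→J2  (common-f at J2 fixed by 2)
bond 0 stroke→TF1  (TF TF1: opposite of bond 1)
bond 4 stroke→J1  (J1: last free bond brings effort in)

β0 stroke at TF1
β1 stroke at J2
β2 stroke at J3
β3 stroke at I1
β4 stroke at J1
β5 stroke at Sf1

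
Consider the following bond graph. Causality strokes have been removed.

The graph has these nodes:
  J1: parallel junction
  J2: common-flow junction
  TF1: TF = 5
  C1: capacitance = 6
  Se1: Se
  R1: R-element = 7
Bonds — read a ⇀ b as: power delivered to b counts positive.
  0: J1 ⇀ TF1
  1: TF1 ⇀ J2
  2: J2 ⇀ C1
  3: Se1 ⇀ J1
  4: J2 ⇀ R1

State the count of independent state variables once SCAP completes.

1  (C1 all integral)

#3 stroke at J1  (Se1 (Se) sets effort on bond)
#0 stroke at TF1  (J1 effort already set via bond 3)
#1 stroke at J2  (TF TF1: opposite of bond 0)
#2 stroke at J2  (C1 outputs effort q/C1)
#4 stroke at R1  (J2: last free bond brings flow in)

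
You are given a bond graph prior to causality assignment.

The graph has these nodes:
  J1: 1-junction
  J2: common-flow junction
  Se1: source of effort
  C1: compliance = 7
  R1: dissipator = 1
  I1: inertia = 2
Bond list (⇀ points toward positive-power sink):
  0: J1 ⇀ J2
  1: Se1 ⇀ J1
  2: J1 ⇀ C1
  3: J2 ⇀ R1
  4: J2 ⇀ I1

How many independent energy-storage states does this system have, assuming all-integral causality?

#1 stroke at J1  (Se1 fixes effort; stroke away)
#2 stroke at J1  (prefer integral on C1)
#0 stroke at J2  (J1 needs exactly one f-in)
#4 stroke at I1  (I1 outputs flow p/I1)
#3 stroke at J2  (1-jn J2 has f-setter on 4)

2  (C1, I1 all integral)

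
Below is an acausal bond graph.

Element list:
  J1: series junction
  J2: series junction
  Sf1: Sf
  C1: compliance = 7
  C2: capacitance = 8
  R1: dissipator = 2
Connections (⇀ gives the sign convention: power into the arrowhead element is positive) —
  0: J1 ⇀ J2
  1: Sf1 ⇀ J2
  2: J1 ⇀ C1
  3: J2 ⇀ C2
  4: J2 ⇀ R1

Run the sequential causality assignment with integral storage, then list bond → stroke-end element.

#1 →Sf1  (Sf1 (Sf) sets flow on bond)
#0 →J2  (1-jn J2 has f-setter on 1)
#3 →J2  (J2 flow already set via bond 1)
#4 →J2  (1-jn J2 has f-setter on 1)
#2 →J1  (1-jn J1 has f-setter on 0)

bond 0 stroke→J2
bond 1 stroke→Sf1
bond 2 stroke→J1
bond 3 stroke→J2
bond 4 stroke→J2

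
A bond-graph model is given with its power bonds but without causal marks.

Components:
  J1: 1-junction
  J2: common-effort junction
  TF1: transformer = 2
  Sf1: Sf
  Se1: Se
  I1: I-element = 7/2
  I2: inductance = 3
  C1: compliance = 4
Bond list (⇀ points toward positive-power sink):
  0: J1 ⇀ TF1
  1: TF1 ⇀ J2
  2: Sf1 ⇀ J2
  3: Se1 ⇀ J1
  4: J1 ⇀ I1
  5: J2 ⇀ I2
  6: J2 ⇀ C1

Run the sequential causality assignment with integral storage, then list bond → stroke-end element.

bond 2 →Sf1  (Sf1: flow source, stroke at near end)
bond 3 →J1  (Se1: effort source, stroke at far end)
bond 4 →I1  (prefer integral on I1)
bond 0 →J1  (J1: bond 4 brought flow, rest push out)
bond 1 →TF1  (TF1: transformer flips bond 0)
bond 5 →I2  (I2: I, integral causality)
bond 6 →J2  (J2: last free bond brings effort in)

β0 →J1
β1 →TF1
β2 →Sf1
β3 →J1
β4 →I1
β5 →I2
β6 →J2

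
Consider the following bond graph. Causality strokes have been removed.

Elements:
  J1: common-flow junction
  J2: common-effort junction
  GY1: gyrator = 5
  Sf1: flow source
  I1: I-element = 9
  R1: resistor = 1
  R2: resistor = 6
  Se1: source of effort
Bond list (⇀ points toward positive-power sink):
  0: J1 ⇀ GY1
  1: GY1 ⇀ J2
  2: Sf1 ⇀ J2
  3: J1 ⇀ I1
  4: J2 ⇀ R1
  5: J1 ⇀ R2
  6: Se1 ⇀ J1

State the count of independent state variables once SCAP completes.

1  (I1 all integral)

b2 |Sf1  (Sf1: flow source, stroke at near end)
b6 |J1  (source Se1 imposes e)
b3 |I1  (I1 outputs flow p/I1)
b0 |J1  (J1 flow already set via bond 3)
b5 |J1  (common-f at J1 fixed by 3)
b1 |J2  (through GY1, causality inverts; strokes same side of GY1)
b4 |R1  (common-e at J2 fixed by 1)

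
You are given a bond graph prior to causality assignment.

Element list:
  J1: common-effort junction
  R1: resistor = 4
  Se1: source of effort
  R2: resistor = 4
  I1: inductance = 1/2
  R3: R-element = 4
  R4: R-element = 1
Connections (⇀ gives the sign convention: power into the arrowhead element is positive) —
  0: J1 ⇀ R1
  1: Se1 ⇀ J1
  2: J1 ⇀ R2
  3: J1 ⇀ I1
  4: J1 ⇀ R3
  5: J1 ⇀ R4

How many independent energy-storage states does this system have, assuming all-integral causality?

#1 →J1  (source Se1 imposes e)
#0 →R1  (J1 effort already set via bond 1)
#2 →R2  (common-e at J1 fixed by 1)
#3 →I1  (0-jn J1 has e-setter on 1)
#4 →R3  (J1 effort already set via bond 1)
#5 →R4  (0-jn J1 has e-setter on 1)

1  (I1 all integral)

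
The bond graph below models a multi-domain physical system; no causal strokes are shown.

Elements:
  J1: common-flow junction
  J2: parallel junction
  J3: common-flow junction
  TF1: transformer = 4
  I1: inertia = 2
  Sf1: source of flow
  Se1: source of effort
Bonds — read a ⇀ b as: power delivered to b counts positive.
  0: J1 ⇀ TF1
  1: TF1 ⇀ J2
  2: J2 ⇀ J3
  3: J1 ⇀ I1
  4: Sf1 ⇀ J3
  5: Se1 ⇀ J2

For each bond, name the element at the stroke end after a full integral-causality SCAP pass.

#4 stroke→Sf1  (Sf1 (Sf) sets flow on bond)
#5 stroke→J2  (Se1 fixes effort; stroke away)
#1 stroke→TF1  (0-jn J2 has e-setter on 5)
#2 stroke→J3  (0-jn J2 has e-setter on 5)
#0 stroke→J1  (TF TF1: opposite of bond 1)
#3 stroke→I1  (J1: last free bond brings flow in)

#0 stroke→J1
#1 stroke→TF1
#2 stroke→J3
#3 stroke→I1
#4 stroke→Sf1
#5 stroke→J2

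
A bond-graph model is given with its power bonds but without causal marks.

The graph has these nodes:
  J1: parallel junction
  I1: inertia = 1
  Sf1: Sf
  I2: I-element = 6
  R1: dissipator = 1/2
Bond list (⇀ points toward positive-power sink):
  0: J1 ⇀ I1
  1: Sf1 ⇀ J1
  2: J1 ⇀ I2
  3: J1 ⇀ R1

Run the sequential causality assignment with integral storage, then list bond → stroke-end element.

#0 |I1
#1 |Sf1
#2 |I2
#3 |J1

β1 stroke at Sf1  (source Sf1 imposes f)
β0 stroke at I1  (I1 integral (f out))
β2 stroke at I2  (I2 integral (f out))
β3 stroke at J1  (J1: last free bond brings effort in)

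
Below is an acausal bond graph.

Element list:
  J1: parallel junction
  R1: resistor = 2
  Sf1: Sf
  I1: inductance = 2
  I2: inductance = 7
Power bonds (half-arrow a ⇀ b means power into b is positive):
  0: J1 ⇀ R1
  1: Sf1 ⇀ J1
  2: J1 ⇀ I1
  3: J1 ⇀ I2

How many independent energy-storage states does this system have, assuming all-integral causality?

#1 |Sf1  (source Sf1 imposes f)
#2 |I1  (prefer integral on I1)
#3 |I2  (I2: I, integral causality)
#0 |J1  (J1: last free bond brings effort in)

2  (I1, I2 all integral)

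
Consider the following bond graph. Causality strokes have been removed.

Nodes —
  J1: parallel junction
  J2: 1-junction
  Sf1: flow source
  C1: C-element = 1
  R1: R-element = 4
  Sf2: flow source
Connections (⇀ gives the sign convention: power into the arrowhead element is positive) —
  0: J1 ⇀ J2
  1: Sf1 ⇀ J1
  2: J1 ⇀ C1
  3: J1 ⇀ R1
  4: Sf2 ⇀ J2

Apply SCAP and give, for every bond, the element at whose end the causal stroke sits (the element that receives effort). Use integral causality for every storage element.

#0 stroke at J2
#1 stroke at Sf1
#2 stroke at J1
#3 stroke at R1
#4 stroke at Sf2

b1 →Sf1  (Sf1 fixes flow; stroke at Sf1)
b4 →Sf2  (Sf2: flow source, stroke at near end)
b0 →J2  (common-f at J2 fixed by 4)
b2 →J1  (C1: C, integral causality)
b3 →R1  (J1: bond 2 brought effort, rest push out)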